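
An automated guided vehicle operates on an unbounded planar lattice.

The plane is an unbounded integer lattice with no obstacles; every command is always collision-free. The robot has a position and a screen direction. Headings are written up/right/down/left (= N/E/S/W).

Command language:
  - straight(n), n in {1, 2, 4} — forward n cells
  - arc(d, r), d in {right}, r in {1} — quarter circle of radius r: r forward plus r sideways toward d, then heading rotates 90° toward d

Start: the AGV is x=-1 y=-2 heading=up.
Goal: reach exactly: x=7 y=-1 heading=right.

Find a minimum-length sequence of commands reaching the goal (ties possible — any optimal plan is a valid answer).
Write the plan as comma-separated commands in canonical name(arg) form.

arc(right, 1), straight(4), straight(1), straight(2)

begin: x=-1 y=-2 heading=up
1. arc(right, 1) → x=0 y=-1 heading=right
2. straight(4) → x=4 y=-1 heading=right
3. straight(1) → x=5 y=-1 heading=right
4. straight(2) → x=7 y=-1 heading=right
nothing shorter than 4 reaches the goal.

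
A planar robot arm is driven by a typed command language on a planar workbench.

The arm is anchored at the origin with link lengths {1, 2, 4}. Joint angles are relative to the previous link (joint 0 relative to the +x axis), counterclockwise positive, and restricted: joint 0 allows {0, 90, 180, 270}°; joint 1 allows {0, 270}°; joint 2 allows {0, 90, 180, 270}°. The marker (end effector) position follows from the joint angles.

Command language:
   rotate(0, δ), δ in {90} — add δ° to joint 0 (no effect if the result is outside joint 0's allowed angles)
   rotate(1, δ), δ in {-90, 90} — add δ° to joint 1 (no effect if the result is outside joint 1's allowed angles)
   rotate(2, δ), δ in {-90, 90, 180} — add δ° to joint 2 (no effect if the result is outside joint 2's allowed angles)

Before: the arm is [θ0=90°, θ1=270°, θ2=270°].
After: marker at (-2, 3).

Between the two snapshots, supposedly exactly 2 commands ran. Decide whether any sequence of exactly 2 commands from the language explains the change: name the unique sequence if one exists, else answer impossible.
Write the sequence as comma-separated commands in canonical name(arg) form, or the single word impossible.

rotate(0, 90), rotate(0, 90)

t0: [θ0=90°, θ1=270°, θ2=270°]
[1] after rotate(0, 90): [θ0=180°, θ1=270°, θ2=270°]
[2] after rotate(0, 90): [θ0=270°, θ1=270°, θ2=270°]
no rival 2-sequence matches.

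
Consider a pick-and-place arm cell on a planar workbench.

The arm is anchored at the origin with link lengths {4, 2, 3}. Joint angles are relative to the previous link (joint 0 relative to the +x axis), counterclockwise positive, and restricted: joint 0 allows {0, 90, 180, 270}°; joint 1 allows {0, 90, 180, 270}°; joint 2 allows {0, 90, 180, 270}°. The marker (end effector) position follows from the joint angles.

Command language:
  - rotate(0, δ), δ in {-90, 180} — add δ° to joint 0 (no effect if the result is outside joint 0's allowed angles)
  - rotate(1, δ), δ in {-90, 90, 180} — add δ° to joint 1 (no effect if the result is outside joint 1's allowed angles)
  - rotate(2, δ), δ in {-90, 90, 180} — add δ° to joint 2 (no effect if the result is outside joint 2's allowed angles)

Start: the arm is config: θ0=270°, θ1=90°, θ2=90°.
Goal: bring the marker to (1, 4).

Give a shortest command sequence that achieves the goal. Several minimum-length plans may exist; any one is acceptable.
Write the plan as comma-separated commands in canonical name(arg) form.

initial: config: θ0=270°, θ1=90°, θ2=90°
[1] after rotate(0, 180): config: θ0=90°, θ1=90°, θ2=90°
[2] after rotate(2, 90): config: θ0=90°, θ1=90°, θ2=180°
minimal: 2 command(s), checked below 2.

rotate(0, 180), rotate(2, 90)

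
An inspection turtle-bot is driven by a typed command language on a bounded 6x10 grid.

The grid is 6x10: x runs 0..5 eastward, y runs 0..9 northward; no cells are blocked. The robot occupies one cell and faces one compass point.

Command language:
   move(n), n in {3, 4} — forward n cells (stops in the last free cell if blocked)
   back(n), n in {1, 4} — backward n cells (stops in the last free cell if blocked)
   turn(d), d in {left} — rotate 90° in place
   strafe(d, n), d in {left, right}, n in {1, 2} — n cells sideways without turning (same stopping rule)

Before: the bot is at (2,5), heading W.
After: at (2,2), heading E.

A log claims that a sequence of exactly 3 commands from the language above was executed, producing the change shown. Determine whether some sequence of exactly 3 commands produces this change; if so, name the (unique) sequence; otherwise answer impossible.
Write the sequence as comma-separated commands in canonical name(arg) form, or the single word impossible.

key: position moved to (2,2) AND the heading swung to E — translation plus rotation needed
t0: at (2,5), heading W
t=1 turn(left) ⇒ at (2,5), heading S
t=2 move(3) ⇒ at (2,2), heading S
t=3 turn(left) ⇒ at (2,2), heading E
no other 3-command option fits: unique.

turn(left), move(3), turn(left)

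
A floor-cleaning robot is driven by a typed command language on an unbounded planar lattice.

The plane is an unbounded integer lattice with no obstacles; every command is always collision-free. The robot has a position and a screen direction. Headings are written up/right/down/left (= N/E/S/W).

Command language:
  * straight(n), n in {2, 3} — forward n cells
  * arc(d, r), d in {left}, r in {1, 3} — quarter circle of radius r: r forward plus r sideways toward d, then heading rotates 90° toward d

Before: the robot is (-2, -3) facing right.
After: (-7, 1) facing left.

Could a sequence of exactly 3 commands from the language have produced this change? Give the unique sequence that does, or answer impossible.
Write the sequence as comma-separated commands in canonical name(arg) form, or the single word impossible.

key: running straight(3) before arc(left, 1) would end elsewhere — order is forced
start: (-2, -3) facing right
[1] after arc(left, 1): (-1, -2) facing up
[2] after arc(left, 3): (-4, 1) facing left
[3] after straight(3): (-7, 1) facing left
uniquely the one of 64 3-step routes that fits.

arc(left, 1), arc(left, 3), straight(3)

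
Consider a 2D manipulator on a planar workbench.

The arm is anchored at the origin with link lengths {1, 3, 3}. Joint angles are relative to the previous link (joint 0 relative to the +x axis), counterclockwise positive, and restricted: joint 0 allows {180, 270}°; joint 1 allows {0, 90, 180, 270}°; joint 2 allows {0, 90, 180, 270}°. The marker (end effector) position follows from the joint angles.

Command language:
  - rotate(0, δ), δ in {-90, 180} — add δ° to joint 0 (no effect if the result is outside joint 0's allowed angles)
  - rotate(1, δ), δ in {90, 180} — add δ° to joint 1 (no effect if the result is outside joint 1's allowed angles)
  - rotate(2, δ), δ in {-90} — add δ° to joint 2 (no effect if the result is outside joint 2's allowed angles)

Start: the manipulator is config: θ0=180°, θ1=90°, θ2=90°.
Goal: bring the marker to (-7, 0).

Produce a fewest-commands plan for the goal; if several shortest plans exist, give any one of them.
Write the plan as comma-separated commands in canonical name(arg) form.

rotate(1, 180), rotate(2, -90), rotate(1, 90)

from: config: θ0=180°, θ1=90°, θ2=90°
1. rotate(1, 180) → config: θ0=180°, θ1=270°, θ2=90°
2. rotate(2, -90) → config: θ0=180°, θ1=270°, θ2=0°
3. rotate(1, 90) → config: θ0=180°, θ1=0°, θ2=0°
no 2-step plan works, so 3 is optimal.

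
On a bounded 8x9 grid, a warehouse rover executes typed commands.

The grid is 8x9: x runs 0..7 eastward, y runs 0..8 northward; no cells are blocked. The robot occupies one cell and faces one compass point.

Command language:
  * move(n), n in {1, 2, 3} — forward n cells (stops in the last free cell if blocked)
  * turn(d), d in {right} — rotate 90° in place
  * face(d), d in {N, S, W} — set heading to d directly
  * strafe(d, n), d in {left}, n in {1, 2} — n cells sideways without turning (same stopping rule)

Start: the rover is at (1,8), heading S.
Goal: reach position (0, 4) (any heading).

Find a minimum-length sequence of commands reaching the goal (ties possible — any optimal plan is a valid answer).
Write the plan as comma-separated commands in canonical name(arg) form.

turn(right), move(2), strafe(left, 2), strafe(left, 2)

start: at (1,8), heading S
[1] after turn(right): at (1,8), heading W
[2] after move(2): at (0,8), heading W
[3] after strafe(left, 2): at (0,6), heading W
[4] after strafe(left, 2): at (0,4), heading W
no 3-step plan works, so 4 is optimal.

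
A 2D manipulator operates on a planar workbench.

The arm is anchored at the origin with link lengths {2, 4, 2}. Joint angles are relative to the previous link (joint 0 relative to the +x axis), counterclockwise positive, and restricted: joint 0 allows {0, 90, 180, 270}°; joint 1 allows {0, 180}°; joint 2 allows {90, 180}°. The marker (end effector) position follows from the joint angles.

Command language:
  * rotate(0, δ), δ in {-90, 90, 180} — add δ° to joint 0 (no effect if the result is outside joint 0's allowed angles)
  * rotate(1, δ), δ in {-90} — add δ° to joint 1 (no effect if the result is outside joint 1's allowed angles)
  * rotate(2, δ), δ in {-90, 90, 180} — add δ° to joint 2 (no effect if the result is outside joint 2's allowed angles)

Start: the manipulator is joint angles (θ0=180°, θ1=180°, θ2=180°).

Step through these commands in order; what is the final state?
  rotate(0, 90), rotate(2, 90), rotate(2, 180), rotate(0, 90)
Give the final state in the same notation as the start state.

initial: joint angles (θ0=180°, θ1=180°, θ2=180°)
step 1 (rotate(0, 90)): joint angles (θ0=270°, θ1=180°, θ2=180°)
step 2 (rotate(2, 90)): joint angles (θ0=270°, θ1=180°, θ2=180°)
step 3 (rotate(2, 180)): joint angles (θ0=270°, θ1=180°, θ2=180°)
step 4 (rotate(0, 90)): joint angles (θ0=0°, θ1=180°, θ2=180°)

joint angles (θ0=0°, θ1=180°, θ2=180°)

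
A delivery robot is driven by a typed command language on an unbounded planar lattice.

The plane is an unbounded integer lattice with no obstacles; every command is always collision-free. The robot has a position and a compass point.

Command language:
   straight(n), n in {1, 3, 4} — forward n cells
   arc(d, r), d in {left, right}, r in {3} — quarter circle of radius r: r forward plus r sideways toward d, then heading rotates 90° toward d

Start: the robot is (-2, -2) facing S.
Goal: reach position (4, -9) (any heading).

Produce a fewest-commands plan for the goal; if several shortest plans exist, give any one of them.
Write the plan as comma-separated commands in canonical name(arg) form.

begin: (-2, -2) facing S
step 1 (straight(4)): (-2, -6) facing S
step 2 (arc(left, 3)): (1, -9) facing E
step 3 (straight(3)): (4, -9) facing E
nothing shorter than 3 reaches the goal.

straight(4), arc(left, 3), straight(3)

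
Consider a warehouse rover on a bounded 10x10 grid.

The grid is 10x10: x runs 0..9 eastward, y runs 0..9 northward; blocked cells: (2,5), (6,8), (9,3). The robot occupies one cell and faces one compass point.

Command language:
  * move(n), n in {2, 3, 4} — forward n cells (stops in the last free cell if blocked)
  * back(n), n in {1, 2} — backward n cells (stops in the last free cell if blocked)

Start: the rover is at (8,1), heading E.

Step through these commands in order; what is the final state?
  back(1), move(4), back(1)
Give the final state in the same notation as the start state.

at (8,1), heading E

t0: at (8,1), heading E
step 1 (back(1)): at (7,1), heading E
step 2 (move(4)): at (9,1), heading E
step 3 (back(1)): at (8,1), heading E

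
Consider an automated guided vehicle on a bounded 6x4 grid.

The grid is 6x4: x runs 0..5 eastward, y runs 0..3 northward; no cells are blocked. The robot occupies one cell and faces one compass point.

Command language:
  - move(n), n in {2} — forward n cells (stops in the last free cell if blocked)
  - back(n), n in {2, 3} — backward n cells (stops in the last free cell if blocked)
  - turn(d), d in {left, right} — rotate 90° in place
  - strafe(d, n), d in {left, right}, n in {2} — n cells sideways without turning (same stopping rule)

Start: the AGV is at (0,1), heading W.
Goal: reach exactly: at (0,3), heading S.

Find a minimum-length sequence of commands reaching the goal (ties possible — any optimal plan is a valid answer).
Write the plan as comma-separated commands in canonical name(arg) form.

begin: at (0,1), heading W
1. turn(left) → at (0,1), heading S
2. back(3) → at (0,3), heading S
no 1-step plan works, so 2 is optimal.

turn(left), back(3)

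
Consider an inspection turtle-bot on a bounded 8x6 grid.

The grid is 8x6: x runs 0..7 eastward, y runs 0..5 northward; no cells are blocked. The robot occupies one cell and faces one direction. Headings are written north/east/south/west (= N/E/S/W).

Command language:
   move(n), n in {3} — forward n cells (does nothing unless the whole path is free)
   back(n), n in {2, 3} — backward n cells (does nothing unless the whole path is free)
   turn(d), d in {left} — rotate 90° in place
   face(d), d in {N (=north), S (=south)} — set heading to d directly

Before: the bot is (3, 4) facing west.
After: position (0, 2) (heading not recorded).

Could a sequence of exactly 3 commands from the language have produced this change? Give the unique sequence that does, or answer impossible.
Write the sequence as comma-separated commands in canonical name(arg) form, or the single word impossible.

key: running back(2) before move(3) would end elsewhere — order is forced
begin: (3, 4) facing west
1. move(3) → (0, 4) facing west
2. face(N) → (0, 4) facing north
3. back(2) → (0, 2) facing north
no rival 3-sequence matches.

move(3), face(N), back(2)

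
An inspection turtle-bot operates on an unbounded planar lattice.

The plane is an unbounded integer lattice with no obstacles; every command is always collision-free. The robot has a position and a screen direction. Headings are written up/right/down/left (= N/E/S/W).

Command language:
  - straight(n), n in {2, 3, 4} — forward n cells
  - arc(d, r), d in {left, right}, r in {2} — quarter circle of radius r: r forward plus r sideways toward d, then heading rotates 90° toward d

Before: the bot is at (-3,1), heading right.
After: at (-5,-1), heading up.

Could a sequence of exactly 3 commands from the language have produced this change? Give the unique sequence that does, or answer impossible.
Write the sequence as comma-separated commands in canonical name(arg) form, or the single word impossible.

arc(right, 2), arc(right, 2), arc(right, 2)

key: position moved to (-5,-1) AND the heading swung to N — translation plus rotation needed
initial: at (-3,1), heading right
[1] after arc(right, 2): at (-1,-1), heading down
[2] after arc(right, 2): at (-3,-3), heading left
[3] after arc(right, 2): at (-5,-1), heading up
uniquely the one of 125 3-step routes that fits.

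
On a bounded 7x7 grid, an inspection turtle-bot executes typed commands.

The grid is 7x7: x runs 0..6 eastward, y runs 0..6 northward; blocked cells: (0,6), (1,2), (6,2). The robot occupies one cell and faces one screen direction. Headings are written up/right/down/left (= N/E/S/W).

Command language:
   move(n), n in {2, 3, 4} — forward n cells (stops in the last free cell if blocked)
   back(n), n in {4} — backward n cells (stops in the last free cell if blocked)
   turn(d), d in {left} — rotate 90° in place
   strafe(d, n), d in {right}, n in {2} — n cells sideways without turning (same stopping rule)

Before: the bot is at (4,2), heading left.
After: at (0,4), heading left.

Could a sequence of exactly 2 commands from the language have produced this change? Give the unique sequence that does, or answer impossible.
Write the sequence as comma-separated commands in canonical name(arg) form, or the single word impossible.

strafe(right, 2), move(4)

key: running move(4) before strafe(right, 2) would end elsewhere — order is forced
t0: at (4,2), heading left
[1] after strafe(right, 2): at (4,4), heading left
[2] after move(4): at (0,4), heading left
no rival 2-sequence matches.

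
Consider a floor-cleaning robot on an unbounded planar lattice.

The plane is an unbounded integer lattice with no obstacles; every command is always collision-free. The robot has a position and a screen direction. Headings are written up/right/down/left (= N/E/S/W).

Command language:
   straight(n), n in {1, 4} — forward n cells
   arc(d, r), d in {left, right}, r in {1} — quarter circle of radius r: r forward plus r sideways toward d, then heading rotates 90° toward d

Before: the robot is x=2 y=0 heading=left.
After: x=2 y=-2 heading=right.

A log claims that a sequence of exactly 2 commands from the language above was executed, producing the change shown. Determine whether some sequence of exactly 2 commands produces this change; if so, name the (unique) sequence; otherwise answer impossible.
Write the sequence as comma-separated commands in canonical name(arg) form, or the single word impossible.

arc(left, 1), arc(left, 1)

key: position moved to (2,-2) AND the heading swung to E — translation plus rotation needed
start: x=2 y=0 heading=left
1. arc(left, 1) → x=1 y=-1 heading=down
2. arc(left, 1) → x=2 y=-2 heading=right
all 16 alternatives checked — unique.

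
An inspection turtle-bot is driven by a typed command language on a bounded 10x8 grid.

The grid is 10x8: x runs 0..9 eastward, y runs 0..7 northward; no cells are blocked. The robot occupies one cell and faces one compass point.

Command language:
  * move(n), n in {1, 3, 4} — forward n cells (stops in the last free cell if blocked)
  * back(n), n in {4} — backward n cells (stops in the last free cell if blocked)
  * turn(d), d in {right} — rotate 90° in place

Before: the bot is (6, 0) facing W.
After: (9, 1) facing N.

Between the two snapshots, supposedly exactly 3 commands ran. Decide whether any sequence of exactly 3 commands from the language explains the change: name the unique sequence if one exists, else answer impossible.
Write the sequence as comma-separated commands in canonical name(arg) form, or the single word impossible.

key: back(4) runs into the grid edge before its full distance
initial: (6, 0) facing W
1. back(4) → (9, 0) facing W
2. turn(right) → (9, 0) facing N
3. move(1) → (9, 1) facing N
all 125 alternatives checked — unique.

back(4), turn(right), move(1)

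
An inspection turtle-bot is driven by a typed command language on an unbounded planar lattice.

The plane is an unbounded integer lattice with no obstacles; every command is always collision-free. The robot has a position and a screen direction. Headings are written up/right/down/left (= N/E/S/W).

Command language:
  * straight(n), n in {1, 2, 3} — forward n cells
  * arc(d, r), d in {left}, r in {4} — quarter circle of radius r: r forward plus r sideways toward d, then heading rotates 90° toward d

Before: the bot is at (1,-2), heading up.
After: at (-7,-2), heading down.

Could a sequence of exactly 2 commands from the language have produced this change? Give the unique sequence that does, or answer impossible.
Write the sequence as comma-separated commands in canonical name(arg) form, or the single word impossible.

arc(left, 4), arc(left, 4)

key: cell and facing (now S) both changed — the 2 commands mix motion and turning
from: at (1,-2), heading up
step 1 (arc(left, 4)): at (-3,2), heading left
step 2 (arc(left, 4)): at (-7,-2), heading down
no other 2-command option fits: unique.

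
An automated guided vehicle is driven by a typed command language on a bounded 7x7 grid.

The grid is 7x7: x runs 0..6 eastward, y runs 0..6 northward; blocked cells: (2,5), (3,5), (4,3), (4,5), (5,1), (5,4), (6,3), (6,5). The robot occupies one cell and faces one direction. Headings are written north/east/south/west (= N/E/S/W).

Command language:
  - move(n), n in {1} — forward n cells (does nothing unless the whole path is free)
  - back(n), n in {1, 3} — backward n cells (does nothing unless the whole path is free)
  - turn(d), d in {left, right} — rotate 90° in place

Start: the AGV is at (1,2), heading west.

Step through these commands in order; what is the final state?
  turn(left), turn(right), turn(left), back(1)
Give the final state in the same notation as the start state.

at (1,3), heading south

start: at (1,2), heading west
t=1 turn(left) ⇒ at (1,2), heading south
t=2 turn(right) ⇒ at (1,2), heading west
t=3 turn(left) ⇒ at (1,2), heading south
t=4 back(1) ⇒ at (1,3), heading south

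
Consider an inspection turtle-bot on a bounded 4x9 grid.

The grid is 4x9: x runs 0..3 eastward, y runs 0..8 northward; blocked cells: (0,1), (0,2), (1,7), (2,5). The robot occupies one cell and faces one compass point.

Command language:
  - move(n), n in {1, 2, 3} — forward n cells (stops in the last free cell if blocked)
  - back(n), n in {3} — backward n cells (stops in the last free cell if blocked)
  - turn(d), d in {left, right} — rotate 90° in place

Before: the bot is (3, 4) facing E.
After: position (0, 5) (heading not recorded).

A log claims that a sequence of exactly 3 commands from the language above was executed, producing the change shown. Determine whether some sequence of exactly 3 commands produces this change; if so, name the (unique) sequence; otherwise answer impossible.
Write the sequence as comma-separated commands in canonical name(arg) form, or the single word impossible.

back(3), turn(left), move(1)

key: running move(1) before back(3) would end elsewhere — order is forced
initial: (3, 4) facing E
step 1 (back(3)): (0, 4) facing E
step 2 (turn(left)): (0, 4) facing N
step 3 (move(1)): (0, 5) facing N
all 216 alternatives checked — unique.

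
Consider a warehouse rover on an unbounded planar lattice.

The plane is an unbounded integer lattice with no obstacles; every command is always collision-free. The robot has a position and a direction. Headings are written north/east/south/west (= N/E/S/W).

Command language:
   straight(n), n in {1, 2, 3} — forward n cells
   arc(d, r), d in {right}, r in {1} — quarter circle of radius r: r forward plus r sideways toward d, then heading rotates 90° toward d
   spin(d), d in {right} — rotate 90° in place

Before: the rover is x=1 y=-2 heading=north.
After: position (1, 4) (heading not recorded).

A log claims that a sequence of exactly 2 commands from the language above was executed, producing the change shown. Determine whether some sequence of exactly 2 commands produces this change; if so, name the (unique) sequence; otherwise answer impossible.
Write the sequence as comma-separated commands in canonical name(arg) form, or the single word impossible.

initial: x=1 y=-2 heading=north
[1] after straight(3): x=1 y=1 heading=north
[2] after straight(3): x=1 y=4 heading=north
all 25 alternatives checked — unique.

straight(3), straight(3)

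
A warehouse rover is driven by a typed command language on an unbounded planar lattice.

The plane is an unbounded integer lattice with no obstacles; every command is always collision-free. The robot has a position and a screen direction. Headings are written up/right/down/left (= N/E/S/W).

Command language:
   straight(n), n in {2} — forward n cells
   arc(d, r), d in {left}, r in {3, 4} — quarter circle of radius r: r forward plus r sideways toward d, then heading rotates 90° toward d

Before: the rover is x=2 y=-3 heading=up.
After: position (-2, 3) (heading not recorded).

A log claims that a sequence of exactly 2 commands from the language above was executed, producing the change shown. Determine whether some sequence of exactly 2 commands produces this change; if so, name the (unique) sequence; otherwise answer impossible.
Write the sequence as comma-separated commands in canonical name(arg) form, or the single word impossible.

straight(2), arc(left, 4)

key: running arc(left, 4) before straight(2) would end elsewhere — order is forced
t0: x=2 y=-3 heading=up
t=1 straight(2) ⇒ x=2 y=-1 heading=up
t=2 arc(left, 4) ⇒ x=-2 y=3 heading=left
no rival 2-sequence matches.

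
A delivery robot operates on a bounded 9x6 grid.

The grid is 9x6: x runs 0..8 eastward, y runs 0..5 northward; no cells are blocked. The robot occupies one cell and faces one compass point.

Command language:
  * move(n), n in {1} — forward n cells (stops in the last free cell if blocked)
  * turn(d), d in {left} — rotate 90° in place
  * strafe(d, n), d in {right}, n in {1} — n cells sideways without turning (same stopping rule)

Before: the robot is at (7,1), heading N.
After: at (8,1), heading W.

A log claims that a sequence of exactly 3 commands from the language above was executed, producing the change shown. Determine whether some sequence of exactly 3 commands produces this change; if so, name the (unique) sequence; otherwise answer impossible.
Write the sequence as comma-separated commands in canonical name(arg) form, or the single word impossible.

key: order matters: swapping strafe(right, 1) and turn(left) lands elsewhere
initial: at (7,1), heading N
step 1 (strafe(right, 1)): at (8,1), heading N
step 2 (strafe(right, 1)): at (8,1), heading N
step 3 (turn(left)): at (8,1), heading W
uniquely the one of 27 3-step routes that fits.

strafe(right, 1), strafe(right, 1), turn(left)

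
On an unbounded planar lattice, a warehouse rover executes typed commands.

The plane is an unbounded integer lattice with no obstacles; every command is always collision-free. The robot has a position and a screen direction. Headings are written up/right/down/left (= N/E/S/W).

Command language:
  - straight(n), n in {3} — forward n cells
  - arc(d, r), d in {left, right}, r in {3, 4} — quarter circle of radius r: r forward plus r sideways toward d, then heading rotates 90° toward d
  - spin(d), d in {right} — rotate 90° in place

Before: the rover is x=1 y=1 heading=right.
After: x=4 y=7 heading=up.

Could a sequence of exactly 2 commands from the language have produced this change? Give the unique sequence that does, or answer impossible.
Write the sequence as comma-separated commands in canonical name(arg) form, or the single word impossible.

key: running straight(3) before arc(left, 3) would end elsewhere — order is forced
start: x=1 y=1 heading=right
step 1 (arc(left, 3)): x=4 y=4 heading=up
step 2 (straight(3)): x=4 y=7 heading=up
no other 2-command option fits: unique.

arc(left, 3), straight(3)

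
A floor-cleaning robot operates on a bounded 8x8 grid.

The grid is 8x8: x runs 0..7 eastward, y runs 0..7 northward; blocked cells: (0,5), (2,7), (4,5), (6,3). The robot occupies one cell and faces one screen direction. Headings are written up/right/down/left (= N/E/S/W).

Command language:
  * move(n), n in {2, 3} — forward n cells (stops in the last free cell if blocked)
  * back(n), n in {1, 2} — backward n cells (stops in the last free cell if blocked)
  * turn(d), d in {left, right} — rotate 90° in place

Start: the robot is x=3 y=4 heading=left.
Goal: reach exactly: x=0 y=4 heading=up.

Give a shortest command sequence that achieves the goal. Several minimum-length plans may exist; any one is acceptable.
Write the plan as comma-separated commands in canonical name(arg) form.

from: x=3 y=4 heading=left
step 1 (move(3)): x=0 y=4 heading=left
step 2 (turn(right)): x=0 y=4 heading=up
shorter routes all fall short; 2 is best.

move(3), turn(right)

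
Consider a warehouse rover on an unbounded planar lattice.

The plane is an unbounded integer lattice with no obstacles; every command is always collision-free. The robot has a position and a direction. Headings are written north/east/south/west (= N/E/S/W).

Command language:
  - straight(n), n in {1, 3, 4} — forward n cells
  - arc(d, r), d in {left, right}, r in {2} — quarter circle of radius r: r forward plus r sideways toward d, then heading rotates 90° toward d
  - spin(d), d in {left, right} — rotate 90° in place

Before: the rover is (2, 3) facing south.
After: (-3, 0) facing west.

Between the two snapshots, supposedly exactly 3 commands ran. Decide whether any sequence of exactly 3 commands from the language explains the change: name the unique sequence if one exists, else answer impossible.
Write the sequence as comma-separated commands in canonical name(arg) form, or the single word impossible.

key: cell and facing (now W) both changed — the 3 commands mix motion and turning
initial: (2, 3) facing south
t=1 straight(1) ⇒ (2, 2) facing south
t=2 arc(right, 2) ⇒ (0, 0) facing west
t=3 straight(3) ⇒ (-3, 0) facing west
uniquely the one of 343 3-step routes that fits.

straight(1), arc(right, 2), straight(3)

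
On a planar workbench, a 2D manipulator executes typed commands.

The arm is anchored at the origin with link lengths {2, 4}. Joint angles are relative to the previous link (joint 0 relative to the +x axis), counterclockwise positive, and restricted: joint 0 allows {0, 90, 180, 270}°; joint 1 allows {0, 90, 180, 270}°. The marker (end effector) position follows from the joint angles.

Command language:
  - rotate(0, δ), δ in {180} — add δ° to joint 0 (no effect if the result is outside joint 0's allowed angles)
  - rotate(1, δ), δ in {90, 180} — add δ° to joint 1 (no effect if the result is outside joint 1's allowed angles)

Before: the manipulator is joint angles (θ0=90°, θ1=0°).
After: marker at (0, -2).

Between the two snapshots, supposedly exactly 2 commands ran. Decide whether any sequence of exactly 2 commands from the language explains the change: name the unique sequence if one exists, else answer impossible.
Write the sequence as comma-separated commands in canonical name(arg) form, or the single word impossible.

rotate(1, 90), rotate(1, 90)

from: joint angles (θ0=90°, θ1=0°)
1. rotate(1, 90) → joint angles (θ0=90°, θ1=90°)
2. rotate(1, 90) → joint angles (θ0=90°, θ1=180°)
no other 2-command option fits: unique.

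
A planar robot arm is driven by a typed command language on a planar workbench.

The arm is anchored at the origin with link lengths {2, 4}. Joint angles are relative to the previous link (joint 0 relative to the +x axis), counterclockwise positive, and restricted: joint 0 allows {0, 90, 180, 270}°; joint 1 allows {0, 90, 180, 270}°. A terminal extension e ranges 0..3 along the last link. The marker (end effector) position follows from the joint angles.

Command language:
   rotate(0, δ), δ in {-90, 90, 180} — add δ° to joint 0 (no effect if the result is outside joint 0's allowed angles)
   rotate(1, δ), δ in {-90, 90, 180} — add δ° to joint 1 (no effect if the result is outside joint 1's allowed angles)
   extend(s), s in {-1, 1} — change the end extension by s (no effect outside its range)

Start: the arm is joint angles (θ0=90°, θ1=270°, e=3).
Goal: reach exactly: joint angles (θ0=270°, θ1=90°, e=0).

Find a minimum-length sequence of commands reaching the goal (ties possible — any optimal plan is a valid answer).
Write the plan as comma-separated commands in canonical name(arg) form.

t0: joint angles (θ0=90°, θ1=270°, e=3)
t=1 rotate(0, 180) ⇒ joint angles (θ0=270°, θ1=270°, e=3)
t=2 extend(-1) ⇒ joint angles (θ0=270°, θ1=270°, e=2)
t=3 extend(-1) ⇒ joint angles (θ0=270°, θ1=270°, e=1)
t=4 extend(-1) ⇒ joint angles (θ0=270°, θ1=270°, e=0)
t=5 rotate(1, 180) ⇒ joint angles (θ0=270°, θ1=90°, e=0)
shorter routes all fall short; 5 is best.

rotate(0, 180), extend(-1), extend(-1), extend(-1), rotate(1, 180)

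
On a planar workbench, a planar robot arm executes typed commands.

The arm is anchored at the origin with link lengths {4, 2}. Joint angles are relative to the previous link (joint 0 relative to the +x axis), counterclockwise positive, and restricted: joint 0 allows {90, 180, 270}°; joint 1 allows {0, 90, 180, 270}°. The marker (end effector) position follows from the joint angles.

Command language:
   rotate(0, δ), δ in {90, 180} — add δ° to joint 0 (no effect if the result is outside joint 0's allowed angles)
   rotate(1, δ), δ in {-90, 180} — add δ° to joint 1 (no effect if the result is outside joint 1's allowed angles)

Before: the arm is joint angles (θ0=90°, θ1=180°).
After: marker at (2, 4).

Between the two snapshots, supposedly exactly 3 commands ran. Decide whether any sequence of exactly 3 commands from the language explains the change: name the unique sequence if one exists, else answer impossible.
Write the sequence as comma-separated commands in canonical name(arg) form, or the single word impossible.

begin: joint angles (θ0=90°, θ1=180°)
t=1 rotate(1, -90) ⇒ joint angles (θ0=90°, θ1=90°)
t=2 rotate(1, -90) ⇒ joint angles (θ0=90°, θ1=0°)
t=3 rotate(1, -90) ⇒ joint angles (θ0=90°, θ1=270°)
no other 3-command option fits: unique.

rotate(1, -90), rotate(1, -90), rotate(1, -90)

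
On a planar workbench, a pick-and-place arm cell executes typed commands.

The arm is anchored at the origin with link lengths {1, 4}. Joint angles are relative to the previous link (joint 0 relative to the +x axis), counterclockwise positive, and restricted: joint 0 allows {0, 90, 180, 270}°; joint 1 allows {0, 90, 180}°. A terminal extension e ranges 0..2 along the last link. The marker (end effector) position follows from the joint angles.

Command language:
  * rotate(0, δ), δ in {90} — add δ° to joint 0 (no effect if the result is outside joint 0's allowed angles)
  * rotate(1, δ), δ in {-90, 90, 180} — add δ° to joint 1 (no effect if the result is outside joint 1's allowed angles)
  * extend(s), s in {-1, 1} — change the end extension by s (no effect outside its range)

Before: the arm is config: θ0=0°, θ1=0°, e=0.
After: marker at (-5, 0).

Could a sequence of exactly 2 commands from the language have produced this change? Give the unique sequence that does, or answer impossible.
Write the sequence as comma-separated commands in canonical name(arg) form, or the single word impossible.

begin: config: θ0=0°, θ1=0°, e=0
1. rotate(0, 90) → config: θ0=90°, θ1=0°, e=0
2. rotate(0, 90) → config: θ0=180°, θ1=0°, e=0
all 36 alternatives checked — unique.

rotate(0, 90), rotate(0, 90)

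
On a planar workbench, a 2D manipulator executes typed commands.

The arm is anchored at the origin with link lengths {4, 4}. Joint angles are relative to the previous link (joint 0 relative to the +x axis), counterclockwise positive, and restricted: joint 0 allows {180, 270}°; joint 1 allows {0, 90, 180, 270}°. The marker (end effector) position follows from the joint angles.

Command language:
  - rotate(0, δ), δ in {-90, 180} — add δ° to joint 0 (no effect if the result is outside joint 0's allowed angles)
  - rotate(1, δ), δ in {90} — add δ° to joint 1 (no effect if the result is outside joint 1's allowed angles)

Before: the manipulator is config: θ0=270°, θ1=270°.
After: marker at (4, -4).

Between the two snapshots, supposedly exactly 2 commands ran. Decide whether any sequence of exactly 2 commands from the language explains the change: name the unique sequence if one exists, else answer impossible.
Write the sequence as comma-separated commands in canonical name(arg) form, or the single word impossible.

rotate(1, 90), rotate(1, 90)

initial: config: θ0=270°, θ1=270°
t=1 rotate(1, 90) ⇒ config: θ0=270°, θ1=0°
t=2 rotate(1, 90) ⇒ config: θ0=270°, θ1=90°
all 9 alternatives checked — unique.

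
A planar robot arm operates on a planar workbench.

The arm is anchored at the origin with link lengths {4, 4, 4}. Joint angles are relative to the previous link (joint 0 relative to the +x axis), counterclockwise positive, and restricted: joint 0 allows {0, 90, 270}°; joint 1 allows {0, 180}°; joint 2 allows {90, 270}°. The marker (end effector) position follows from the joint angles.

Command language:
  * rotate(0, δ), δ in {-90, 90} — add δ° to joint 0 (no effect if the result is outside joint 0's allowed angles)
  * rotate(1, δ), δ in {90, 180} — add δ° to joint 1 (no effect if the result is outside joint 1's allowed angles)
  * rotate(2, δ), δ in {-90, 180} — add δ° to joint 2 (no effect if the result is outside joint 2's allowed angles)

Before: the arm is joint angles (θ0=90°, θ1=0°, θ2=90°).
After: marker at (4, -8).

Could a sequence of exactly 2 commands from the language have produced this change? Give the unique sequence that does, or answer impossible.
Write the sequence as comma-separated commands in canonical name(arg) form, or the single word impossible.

from: joint angles (θ0=90°, θ1=0°, θ2=90°)
[1] after rotate(0, -90): joint angles (θ0=0°, θ1=0°, θ2=90°)
[2] after rotate(0, -90): joint angles (θ0=270°, θ1=0°, θ2=90°)
uniquely the one of 36 2-step routes that fits.

rotate(0, -90), rotate(0, -90)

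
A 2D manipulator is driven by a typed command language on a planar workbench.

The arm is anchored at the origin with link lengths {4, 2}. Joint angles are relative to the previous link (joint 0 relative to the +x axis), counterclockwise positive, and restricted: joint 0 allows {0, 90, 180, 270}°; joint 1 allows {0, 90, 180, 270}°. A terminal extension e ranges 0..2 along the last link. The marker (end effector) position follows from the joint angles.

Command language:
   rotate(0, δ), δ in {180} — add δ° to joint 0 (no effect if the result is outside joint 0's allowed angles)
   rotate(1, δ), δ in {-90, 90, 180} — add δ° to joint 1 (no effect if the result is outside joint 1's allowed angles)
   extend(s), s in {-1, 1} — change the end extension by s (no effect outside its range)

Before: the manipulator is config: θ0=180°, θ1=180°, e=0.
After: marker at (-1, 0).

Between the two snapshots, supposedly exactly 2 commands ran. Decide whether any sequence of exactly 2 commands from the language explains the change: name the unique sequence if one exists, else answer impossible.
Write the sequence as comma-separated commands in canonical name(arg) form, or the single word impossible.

key: running extend(1) before extend(-1) would end elsewhere — order is forced
t0: config: θ0=180°, θ1=180°, e=0
step 1 (extend(-1)): config: θ0=180°, θ1=180°, e=0
step 2 (extend(1)): config: θ0=180°, θ1=180°, e=1
no other 2-command option fits: unique.

extend(-1), extend(1)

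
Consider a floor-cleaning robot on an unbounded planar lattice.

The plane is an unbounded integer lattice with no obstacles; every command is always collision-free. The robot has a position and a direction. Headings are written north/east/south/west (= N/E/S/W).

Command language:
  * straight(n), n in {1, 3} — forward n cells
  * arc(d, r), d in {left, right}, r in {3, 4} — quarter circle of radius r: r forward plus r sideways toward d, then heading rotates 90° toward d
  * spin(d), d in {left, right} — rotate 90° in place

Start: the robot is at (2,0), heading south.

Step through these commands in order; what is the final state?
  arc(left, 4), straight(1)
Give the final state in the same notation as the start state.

start: at (2,0), heading south
[1] after arc(left, 4): at (6,-4), heading east
[2] after straight(1): at (7,-4), heading east

at (7,-4), heading east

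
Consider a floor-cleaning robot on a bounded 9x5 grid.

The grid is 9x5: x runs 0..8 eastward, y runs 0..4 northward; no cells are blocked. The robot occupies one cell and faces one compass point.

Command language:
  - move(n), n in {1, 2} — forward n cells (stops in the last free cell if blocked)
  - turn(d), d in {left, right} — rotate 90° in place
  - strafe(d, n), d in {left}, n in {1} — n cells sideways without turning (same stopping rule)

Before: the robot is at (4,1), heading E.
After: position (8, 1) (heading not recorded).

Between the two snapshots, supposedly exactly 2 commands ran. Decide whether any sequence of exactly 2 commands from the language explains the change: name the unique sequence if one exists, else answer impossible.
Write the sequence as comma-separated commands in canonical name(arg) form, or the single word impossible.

move(2), move(2)

begin: at (4,1), heading E
1. move(2) → at (6,1), heading E
2. move(2) → at (8,1), heading E
uniquely the one of 25 2-step routes that fits.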